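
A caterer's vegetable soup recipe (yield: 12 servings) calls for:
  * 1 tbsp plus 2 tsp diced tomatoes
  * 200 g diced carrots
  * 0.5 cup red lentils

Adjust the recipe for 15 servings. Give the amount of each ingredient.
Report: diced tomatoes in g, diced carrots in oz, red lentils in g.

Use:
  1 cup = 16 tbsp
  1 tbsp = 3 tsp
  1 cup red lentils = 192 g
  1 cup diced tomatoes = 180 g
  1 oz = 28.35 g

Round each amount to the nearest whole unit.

diced tomatoes: 23 g; diced carrots: 9 oz; red lentils: 120 g

Scaling factor: 15/12 = 5/4 = 1.25.
diced tomatoes: (1 tbsp + 2 tsp = 5/3 tbsp) × 5/4 ÷ 16 tbsp/cup × 180 g/cup ≈ 23 g
diced carrots: 200 g × 5/4 ÷ 28.35 g/oz ≈ 9 oz
red lentils: 0.5 cup × 5/4 × 192 g/cup = 120 g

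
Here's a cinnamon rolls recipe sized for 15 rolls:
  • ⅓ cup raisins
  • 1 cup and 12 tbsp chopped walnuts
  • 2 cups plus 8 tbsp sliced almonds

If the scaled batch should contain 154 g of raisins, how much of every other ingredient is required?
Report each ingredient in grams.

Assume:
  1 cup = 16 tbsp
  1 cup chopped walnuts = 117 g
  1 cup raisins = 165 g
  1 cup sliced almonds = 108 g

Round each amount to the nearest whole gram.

The original recipe has 55 g of raisins, so the scaling factor is 154 ÷ 55 = 14/5 = 2.8.
chopped walnuts: (1 cup + 12 tbsp = 1.75 cup) × 14/5 × 117 g/cup ≈ 573 g
sliced almonds: (2 cup + 8 tbsp = 2.5 cup) × 14/5 × 108 g/cup = 756 g

chopped walnuts: 573 g; sliced almonds: 756 g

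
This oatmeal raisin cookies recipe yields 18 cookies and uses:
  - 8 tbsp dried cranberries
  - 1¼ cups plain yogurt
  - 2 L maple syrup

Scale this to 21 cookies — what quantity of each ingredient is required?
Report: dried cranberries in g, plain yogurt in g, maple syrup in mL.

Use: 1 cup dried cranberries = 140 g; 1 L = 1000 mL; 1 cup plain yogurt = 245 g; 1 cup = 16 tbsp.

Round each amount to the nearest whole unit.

Scaling factor: 21/18 = 7/6.
dried cranberries: 8 tbsp × 7/6 ÷ 16 tbsp/cup × 140 g/cup ≈ 82 g
plain yogurt: 1.25 cup × 7/6 × 245 g/cup ≈ 357 g
maple syrup: 2 L × 7/6 × 1000 mL/L ≈ 2333 mL

dried cranberries: 82 g; plain yogurt: 357 g; maple syrup: 2333 mL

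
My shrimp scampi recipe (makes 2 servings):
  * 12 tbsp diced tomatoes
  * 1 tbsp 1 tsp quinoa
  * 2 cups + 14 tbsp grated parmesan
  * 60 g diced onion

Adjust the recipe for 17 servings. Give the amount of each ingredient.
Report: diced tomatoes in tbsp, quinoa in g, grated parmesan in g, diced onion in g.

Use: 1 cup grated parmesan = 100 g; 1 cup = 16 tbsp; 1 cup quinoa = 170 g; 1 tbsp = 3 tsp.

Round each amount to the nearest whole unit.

diced tomatoes: 102 tbsp; quinoa: 120 g; grated parmesan: 2444 g; diced onion: 510 g

Scaling factor: 17/2 = 8.5.
diced tomatoes: 12 tbsp × 17/2 = 102 tbsp
quinoa: (1 tbsp + 1 tsp = 4/3 tbsp) × 17/2 ÷ 16 tbsp/cup × 170 g/cup ≈ 120 g
grated parmesan: (2 cup + 14 tbsp = 2.875 cup) × 17/2 × 100 g/cup ≈ 2444 g
diced onion: 60 g × 17/2 = 510 g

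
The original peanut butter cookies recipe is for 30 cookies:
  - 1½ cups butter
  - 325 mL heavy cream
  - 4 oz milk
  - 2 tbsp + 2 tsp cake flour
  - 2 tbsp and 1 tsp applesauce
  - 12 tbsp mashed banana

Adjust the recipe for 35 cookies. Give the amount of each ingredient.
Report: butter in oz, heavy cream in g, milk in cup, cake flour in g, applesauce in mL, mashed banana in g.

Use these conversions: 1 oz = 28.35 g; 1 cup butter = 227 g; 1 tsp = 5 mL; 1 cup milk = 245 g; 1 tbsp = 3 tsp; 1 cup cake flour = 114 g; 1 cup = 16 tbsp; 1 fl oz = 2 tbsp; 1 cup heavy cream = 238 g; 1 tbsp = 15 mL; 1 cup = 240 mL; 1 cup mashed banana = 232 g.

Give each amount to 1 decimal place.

Scaling factor: 35/30 = 7/6.
butter: 1.5 cup × 7/6 × 227 g/cup ÷ 28.35 g/oz ≈ 14.0 oz
heavy cream: 325 mL × 7/6 ÷ 240 mL/cup × 238 g/cup ≈ 376.0 g
milk: 4 oz × 7/6 × 28.35 g/oz ÷ 245 g/cup ≈ 0.5 cup
cake flour: (2 tbsp + 2 tsp = 8/3 tbsp) × 7/6 ÷ 16 tbsp/cup × 114 g/cup ≈ 22.2 g
applesauce: (2 tbsp + 1 tsp = 7/3 tbsp) × 7/6 × 15 mL/tbsp ≈ 40.8 mL
mashed banana: 12 tbsp × 7/6 ÷ 16 tbsp/cup × 232 g/cup = 203.0 g

butter: 14.0 oz; heavy cream: 376.0 g; milk: 0.5 cup; cake flour: 22.2 g; applesauce: 40.8 mL; mashed banana: 203.0 g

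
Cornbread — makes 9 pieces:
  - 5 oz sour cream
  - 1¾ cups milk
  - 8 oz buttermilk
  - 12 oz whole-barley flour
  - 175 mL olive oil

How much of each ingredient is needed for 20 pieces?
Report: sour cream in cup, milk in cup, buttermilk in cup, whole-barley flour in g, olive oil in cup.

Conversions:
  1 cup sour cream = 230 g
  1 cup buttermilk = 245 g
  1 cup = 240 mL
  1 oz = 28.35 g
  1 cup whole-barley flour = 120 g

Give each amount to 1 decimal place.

Scaling factor: 20/9.
sour cream: 5 oz × 20/9 × 28.35 g/oz ÷ 230 g/cup ≈ 1.4 cup
milk: 1.75 cup × 20/9 ≈ 3.9 cup
buttermilk: 8 oz × 20/9 × 28.35 g/oz ÷ 245 g/cup ≈ 2.1 cup
whole-barley flour: 12 oz × 20/9 × 28.35 g/oz = 756.0 g
olive oil: 175 mL × 20/9 ÷ 240 mL/cup ≈ 1.6 cup

sour cream: 1.4 cup; milk: 3.9 cup; buttermilk: 2.1 cup; whole-barley flour: 756.0 g; olive oil: 1.6 cup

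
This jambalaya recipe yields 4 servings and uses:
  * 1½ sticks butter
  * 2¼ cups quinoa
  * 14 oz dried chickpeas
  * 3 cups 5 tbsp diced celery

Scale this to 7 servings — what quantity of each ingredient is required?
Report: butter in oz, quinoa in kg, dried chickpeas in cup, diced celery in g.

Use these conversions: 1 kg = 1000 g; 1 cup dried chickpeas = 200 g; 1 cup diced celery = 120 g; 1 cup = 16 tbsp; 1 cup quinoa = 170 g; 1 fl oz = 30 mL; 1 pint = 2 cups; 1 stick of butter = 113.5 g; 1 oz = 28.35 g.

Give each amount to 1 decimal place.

Scaling factor: 7/4 = 1.75.
butter: 1.5 stick × 7/4 × 113.5 g/stick ÷ 28.35 g/oz ≈ 10.5 oz
quinoa: 2.25 cup × 7/4 × 170 g/cup ÷ 1000 g/kg ≈ 0.7 kg
dried chickpeas: 14 oz × 7/4 × 28.35 g/oz ÷ 200 g/cup ≈ 3.5 cup
diced celery: (3 cup + 5 tbsp = 3.3125 cup) × 7/4 × 120 g/cup ≈ 695.6 g

butter: 10.5 oz; quinoa: 0.7 kg; dried chickpeas: 3.5 cup; diced celery: 695.6 g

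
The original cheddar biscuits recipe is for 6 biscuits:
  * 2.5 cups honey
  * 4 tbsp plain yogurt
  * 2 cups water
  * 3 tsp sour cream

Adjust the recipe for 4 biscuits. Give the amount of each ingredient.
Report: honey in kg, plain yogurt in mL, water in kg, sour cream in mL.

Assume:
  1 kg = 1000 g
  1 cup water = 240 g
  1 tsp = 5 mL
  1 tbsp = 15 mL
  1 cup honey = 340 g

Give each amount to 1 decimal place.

honey: 0.6 kg; plain yogurt: 40.0 mL; water: 0.3 kg; sour cream: 10.0 mL

Scaling factor: 4/6 = 2/3.
honey: 2.5 cup × 2/3 × 340 g/cup ÷ 1000 g/kg ≈ 0.6 kg
plain yogurt: 4 tbsp × 2/3 × 15 mL/tbsp = 40.0 mL
water: 2 cup × 2/3 × 240 g/cup ÷ 1000 g/kg ≈ 0.3 kg
sour cream: 3 tsp × 2/3 × 5 mL/tsp = 10.0 mL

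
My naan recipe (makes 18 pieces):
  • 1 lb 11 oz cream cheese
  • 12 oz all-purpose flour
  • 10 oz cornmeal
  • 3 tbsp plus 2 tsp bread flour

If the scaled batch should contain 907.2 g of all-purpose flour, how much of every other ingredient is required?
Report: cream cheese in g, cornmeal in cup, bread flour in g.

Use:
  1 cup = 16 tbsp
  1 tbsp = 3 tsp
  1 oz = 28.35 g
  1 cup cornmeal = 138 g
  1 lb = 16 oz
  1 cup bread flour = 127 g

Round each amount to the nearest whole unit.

The original recipe has 340.2 g of all-purpose flour, so the scaling factor is 907.2 ÷ 340.2 = 8/3.
cream cheese: (1 lb + 11 oz = 1.6875 lb) × 8/3 × 16 oz/lb × 28.35 g/oz ≈ 2041 g
cornmeal: 10 oz × 8/3 × 28.35 g/oz ÷ 138 g/cup ≈ 5 cup
bread flour: (3 tbsp + 2 tsp = 11/3 tbsp) × 8/3 ÷ 16 tbsp/cup × 127 g/cup ≈ 78 g

cream cheese: 2041 g; cornmeal: 5 cup; bread flour: 78 g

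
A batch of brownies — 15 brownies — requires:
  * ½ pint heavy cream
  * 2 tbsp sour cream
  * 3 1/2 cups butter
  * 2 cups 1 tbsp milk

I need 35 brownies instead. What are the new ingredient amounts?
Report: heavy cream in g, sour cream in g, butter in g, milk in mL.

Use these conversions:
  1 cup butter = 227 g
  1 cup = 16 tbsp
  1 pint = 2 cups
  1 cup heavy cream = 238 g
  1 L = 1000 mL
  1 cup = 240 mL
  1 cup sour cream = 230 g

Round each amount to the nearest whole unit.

heavy cream: 555 g; sour cream: 67 g; butter: 1854 g; milk: 1155 mL

Scaling factor: 35/15 = 7/3.
heavy cream: 0.5 pint × 7/3 × 2 cup/pint × 238 g/cup ≈ 555 g
sour cream: 2 tbsp × 7/3 ÷ 16 tbsp/cup × 230 g/cup ≈ 67 g
butter: 3.5 cup × 7/3 × 227 g/cup ≈ 1854 g
milk: (2 cup + 1 tbsp = 2.0625 cup) × 7/3 × 240 mL/cup = 1155 mL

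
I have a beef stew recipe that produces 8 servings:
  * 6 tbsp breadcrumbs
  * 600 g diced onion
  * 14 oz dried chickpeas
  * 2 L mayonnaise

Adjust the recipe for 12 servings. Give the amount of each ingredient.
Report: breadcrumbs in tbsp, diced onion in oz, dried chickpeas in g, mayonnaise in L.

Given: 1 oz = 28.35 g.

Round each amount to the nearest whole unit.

breadcrumbs: 9 tbsp; diced onion: 32 oz; dried chickpeas: 595 g; mayonnaise: 3 L

Scaling factor: 12/8 = 3/2 = 1.5.
breadcrumbs: 6 tbsp × 3/2 = 9 tbsp
diced onion: 600 g × 3/2 ÷ 28.35 g/oz ≈ 32 oz
dried chickpeas: 14 oz × 3/2 × 28.35 g/oz ≈ 595 g
mayonnaise: 2 L × 3/2 = 3 L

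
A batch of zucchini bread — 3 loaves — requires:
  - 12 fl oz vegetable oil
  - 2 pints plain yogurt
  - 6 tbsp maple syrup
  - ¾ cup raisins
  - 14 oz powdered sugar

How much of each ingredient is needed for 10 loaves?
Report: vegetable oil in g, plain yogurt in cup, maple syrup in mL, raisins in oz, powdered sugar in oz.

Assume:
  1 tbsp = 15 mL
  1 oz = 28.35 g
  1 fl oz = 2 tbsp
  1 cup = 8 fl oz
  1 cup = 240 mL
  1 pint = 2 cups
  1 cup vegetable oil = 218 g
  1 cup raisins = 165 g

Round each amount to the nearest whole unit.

vegetable oil: 1090 g; plain yogurt: 13 cup; maple syrup: 300 mL; raisins: 15 oz; powdered sugar: 47 oz

Scaling factor: 10/3.
vegetable oil: 12 fl oz × 10/3 ÷ 8 fl oz/cup × 218 g/cup = 1090 g
plain yogurt: 2 pint × 10/3 × 2 cup/pint ≈ 13 cup
maple syrup: 6 tbsp × 10/3 × 15 mL/tbsp = 300 mL
raisins: 0.75 cup × 10/3 × 165 g/cup ÷ 28.35 g/oz ≈ 15 oz
powdered sugar: 14 oz × 10/3 ≈ 47 oz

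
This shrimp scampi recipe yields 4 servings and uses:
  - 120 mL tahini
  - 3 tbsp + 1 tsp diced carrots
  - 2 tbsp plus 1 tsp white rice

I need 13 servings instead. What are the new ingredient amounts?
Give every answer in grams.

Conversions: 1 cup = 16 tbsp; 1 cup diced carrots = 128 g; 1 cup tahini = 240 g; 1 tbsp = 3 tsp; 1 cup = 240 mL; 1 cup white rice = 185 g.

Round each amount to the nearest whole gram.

Scaling factor: 13/4 = 3.25.
tahini: 120 mL × 13/4 ÷ 240 mL/cup × 240 g/cup = 390 g
diced carrots: (3 tbsp + 1 tsp = 10/3 tbsp) × 13/4 ÷ 16 tbsp/cup × 128 g/cup ≈ 87 g
white rice: (2 tbsp + 1 tsp = 7/3 tbsp) × 13/4 ÷ 16 tbsp/cup × 185 g/cup ≈ 88 g

tahini: 390 g; diced carrots: 87 g; white rice: 88 g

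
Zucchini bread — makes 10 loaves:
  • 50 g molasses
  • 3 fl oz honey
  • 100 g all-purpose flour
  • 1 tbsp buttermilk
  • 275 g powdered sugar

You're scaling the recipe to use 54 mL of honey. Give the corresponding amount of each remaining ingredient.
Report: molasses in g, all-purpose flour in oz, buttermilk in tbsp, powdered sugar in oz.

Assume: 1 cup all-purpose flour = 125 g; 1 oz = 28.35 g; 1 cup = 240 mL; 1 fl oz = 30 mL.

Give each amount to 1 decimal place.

molasses: 30.0 g; all-purpose flour: 2.1 oz; buttermilk: 0.6 tbsp; powdered sugar: 5.8 oz

The original recipe has 90 mL of honey, so the scaling factor is 54 ÷ 90 = 3/5 = 0.6.
molasses: 50 g × 3/5 = 30.0 g
all-purpose flour: 100 g × 3/5 ÷ 28.35 g/oz ≈ 2.1 oz
buttermilk: 1 tbsp × 3/5 = 0.6 tbsp
powdered sugar: 275 g × 3/5 ÷ 28.35 g/oz ≈ 5.8 oz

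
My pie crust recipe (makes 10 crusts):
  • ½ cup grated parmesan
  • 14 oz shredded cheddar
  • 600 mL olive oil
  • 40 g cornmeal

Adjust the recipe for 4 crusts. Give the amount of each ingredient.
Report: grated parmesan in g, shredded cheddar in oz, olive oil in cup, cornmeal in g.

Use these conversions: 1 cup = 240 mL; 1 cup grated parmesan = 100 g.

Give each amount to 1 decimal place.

grated parmesan: 20.0 g; shredded cheddar: 5.6 oz; olive oil: 1.0 cup; cornmeal: 16.0 g

Scaling factor: 4/10 = 2/5 = 0.4.
grated parmesan: 0.5 cup × 2/5 × 100 g/cup = 20.0 g
shredded cheddar: 14 oz × 2/5 = 5.6 oz
olive oil: 600 mL × 2/5 ÷ 240 mL/cup = 1.0 cup
cornmeal: 40 g × 2/5 = 16.0 g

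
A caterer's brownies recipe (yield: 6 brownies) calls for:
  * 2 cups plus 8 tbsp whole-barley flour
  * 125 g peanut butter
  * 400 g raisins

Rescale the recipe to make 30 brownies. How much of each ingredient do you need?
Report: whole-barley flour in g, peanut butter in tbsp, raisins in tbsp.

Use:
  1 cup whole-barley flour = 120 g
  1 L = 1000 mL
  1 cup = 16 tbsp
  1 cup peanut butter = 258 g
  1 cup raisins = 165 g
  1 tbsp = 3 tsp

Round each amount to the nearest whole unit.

Scaling factor: 30/6 = 5.
whole-barley flour: (2 cup + 8 tbsp = 2.5 cup) × 5 × 120 g/cup = 1500 g
peanut butter: 125 g × 5 ÷ 258 g/cup × 16 tbsp/cup ≈ 39 tbsp
raisins: 400 g × 5 ÷ 165 g/cup × 16 tbsp/cup ≈ 194 tbsp

whole-barley flour: 1500 g; peanut butter: 39 tbsp; raisins: 194 tbsp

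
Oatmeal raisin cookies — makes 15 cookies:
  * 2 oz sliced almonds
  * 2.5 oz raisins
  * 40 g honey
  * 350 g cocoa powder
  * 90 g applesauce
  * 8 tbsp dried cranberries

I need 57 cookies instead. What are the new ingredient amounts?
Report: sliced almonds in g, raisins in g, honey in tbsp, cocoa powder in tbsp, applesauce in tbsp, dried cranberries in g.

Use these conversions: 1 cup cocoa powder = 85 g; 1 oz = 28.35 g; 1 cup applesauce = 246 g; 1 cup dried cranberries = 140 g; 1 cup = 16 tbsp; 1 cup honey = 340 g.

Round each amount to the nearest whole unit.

Scaling factor: 57/15 = 19/5 = 3.8.
sliced almonds: 2 oz × 19/5 × 28.35 g/oz ≈ 215 g
raisins: 2.5 oz × 19/5 × 28.35 g/oz ≈ 269 g
honey: 40 g × 19/5 ÷ 340 g/cup × 16 tbsp/cup ≈ 7 tbsp
cocoa powder: 350 g × 19/5 ÷ 85 g/cup × 16 tbsp/cup ≈ 250 tbsp
applesauce: 90 g × 19/5 ÷ 246 g/cup × 16 tbsp/cup ≈ 22 tbsp
dried cranberries: 8 tbsp × 19/5 ÷ 16 tbsp/cup × 140 g/cup = 266 g

sliced almonds: 215 g; raisins: 269 g; honey: 7 tbsp; cocoa powder: 250 tbsp; applesauce: 22 tbsp; dried cranberries: 266 g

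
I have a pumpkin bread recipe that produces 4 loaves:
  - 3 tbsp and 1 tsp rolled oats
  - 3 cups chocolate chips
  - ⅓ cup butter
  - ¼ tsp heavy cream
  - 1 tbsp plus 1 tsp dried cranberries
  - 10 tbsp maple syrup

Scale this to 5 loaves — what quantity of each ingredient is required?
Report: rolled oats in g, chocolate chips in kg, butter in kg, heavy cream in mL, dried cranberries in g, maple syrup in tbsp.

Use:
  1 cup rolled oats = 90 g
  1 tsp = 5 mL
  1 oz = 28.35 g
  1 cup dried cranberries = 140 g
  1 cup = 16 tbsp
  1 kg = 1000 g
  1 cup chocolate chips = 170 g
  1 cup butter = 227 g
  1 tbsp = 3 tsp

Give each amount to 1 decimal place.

Scaling factor: 5/4 = 1.25.
rolled oats: (3 tbsp + 1 tsp = 10/3 tbsp) × 5/4 ÷ 16 tbsp/cup × 90 g/cup ≈ 23.4 g
chocolate chips: 3 cup × 5/4 × 170 g/cup ÷ 1000 g/kg ≈ 0.6 kg
butter: 1/3 cup × 5/4 × 227 g/cup ÷ 1000 g/kg ≈ 0.1 kg
heavy cream: 0.25 tsp × 5/4 × 5 mL/tsp ≈ 1.6 mL
dried cranberries: (1 tbsp + 1 tsp = 4/3 tbsp) × 5/4 ÷ 16 tbsp/cup × 140 g/cup ≈ 14.6 g
maple syrup: 10 tbsp × 5/4 = 12.5 tbsp

rolled oats: 23.4 g; chocolate chips: 0.6 kg; butter: 0.1 kg; heavy cream: 1.6 mL; dried cranberries: 14.6 g; maple syrup: 12.5 tbsp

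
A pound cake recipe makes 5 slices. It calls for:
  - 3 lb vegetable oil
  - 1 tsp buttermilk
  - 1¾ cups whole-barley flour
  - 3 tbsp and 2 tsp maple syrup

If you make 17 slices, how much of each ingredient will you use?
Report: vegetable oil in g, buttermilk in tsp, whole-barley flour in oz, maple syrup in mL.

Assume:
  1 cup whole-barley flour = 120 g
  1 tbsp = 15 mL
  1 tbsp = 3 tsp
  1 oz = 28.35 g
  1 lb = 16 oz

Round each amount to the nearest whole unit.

Scaling factor: 17/5 = 3.4.
vegetable oil: 3 lb × 17/5 × 16 oz/lb × 28.35 g/oz ≈ 4627 g
buttermilk: 1 tsp × 17/5 ≈ 3 tsp
whole-barley flour: 1.75 cup × 17/5 × 120 g/cup ÷ 28.35 g/oz ≈ 25 oz
maple syrup: (3 tbsp + 2 tsp = 11/3 tbsp) × 17/5 × 15 mL/tbsp = 187 mL

vegetable oil: 4627 g; buttermilk: 3 tsp; whole-barley flour: 25 oz; maple syrup: 187 mL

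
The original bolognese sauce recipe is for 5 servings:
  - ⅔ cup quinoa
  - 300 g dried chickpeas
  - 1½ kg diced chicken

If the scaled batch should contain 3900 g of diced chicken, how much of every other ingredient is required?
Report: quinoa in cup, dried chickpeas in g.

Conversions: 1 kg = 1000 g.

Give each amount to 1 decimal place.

The original recipe has 1500 g of diced chicken, so the scaling factor is 3900 ÷ 1500 = 13/5 = 2.6.
quinoa: 2/3 cup × 13/5 ≈ 1.7 cup
dried chickpeas: 300 g × 13/5 = 780.0 g

quinoa: 1.7 cup; dried chickpeas: 780.0 g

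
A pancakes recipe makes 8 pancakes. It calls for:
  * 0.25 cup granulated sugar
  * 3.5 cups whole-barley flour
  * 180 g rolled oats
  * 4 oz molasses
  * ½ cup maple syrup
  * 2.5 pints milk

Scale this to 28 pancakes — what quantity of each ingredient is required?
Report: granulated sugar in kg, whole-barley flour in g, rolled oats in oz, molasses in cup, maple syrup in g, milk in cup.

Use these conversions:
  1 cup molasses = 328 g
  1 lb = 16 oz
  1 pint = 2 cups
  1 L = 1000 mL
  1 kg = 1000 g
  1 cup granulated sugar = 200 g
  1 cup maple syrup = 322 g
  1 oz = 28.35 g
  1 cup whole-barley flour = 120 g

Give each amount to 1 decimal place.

Scaling factor: 28/8 = 7/2 = 3.5.
granulated sugar: 0.25 cup × 7/2 × 200 g/cup ÷ 1000 g/kg ≈ 0.2 kg
whole-barley flour: 3.5 cup × 7/2 × 120 g/cup = 1470.0 g
rolled oats: 180 g × 7/2 ÷ 28.35 g/oz ≈ 22.2 oz
molasses: 4 oz × 7/2 × 28.35 g/oz ÷ 328 g/cup ≈ 1.2 cup
maple syrup: 0.5 cup × 7/2 × 322 g/cup = 563.5 g
milk: 2.5 pint × 7/2 × 2 cup/pint = 17.5 cup

granulated sugar: 0.2 kg; whole-barley flour: 1470.0 g; rolled oats: 22.2 oz; molasses: 1.2 cup; maple syrup: 563.5 g; milk: 17.5 cup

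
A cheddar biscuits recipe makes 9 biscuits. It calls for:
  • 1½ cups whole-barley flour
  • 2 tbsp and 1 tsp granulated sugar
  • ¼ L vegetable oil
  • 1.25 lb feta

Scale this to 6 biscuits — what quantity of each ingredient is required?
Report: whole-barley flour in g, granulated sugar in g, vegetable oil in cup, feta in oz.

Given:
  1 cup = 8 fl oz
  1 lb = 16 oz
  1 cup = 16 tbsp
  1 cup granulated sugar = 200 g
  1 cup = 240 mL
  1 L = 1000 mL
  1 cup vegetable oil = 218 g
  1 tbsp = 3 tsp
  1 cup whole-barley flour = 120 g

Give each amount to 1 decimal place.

whole-barley flour: 120.0 g; granulated sugar: 19.4 g; vegetable oil: 0.7 cup; feta: 13.3 oz

Scaling factor: 6/9 = 2/3.
whole-barley flour: 1.5 cup × 2/3 × 120 g/cup = 120.0 g
granulated sugar: (2 tbsp + 1 tsp = 7/3 tbsp) × 2/3 ÷ 16 tbsp/cup × 200 g/cup ≈ 19.4 g
vegetable oil: 0.25 L × 2/3 × 1000 mL/L ÷ 240 mL/cup ≈ 0.7 cup
feta: 1.25 lb × 2/3 × 16 oz/lb ≈ 13.3 oz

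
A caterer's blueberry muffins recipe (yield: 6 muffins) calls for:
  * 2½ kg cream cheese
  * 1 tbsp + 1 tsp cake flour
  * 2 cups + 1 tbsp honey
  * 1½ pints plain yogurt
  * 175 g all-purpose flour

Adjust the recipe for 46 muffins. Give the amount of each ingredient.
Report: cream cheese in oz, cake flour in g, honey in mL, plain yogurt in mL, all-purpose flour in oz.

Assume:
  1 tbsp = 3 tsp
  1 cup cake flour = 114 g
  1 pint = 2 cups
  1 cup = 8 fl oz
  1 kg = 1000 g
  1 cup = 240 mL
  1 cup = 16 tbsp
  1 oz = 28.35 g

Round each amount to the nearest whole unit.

Scaling factor: 46/6 = 23/3.
cream cheese: 2.5 kg × 23/3 × 1000 g/kg ÷ 28.35 g/oz ≈ 676 oz
cake flour: (1 tbsp + 1 tsp = 4/3 tbsp) × 23/3 ÷ 16 tbsp/cup × 114 g/cup ≈ 73 g
honey: (2 cup + 1 tbsp = 2.0625 cup) × 23/3 × 240 mL/cup = 3795 mL
plain yogurt: 1.5 pint × 23/3 × 2 cup/pint × 240 mL/cup = 5520 mL
all-purpose flour: 175 g × 23/3 ÷ 28.35 g/oz ≈ 47 oz

cream cheese: 676 oz; cake flour: 73 g; honey: 3795 mL; plain yogurt: 5520 mL; all-purpose flour: 47 oz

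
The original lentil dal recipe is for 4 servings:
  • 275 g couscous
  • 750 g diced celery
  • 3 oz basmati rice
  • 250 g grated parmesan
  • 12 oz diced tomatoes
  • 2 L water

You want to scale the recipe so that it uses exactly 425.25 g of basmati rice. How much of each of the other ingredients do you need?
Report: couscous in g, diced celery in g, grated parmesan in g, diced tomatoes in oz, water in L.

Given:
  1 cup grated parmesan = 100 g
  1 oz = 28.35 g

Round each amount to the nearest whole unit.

The original recipe has 85.05 g of basmati rice, so the scaling factor is 425.25 ÷ 85.05 = 5.
couscous: 275 g × 5 = 1375 g
diced celery: 750 g × 5 = 3750 g
grated parmesan: 250 g × 5 = 1250 g
diced tomatoes: 12 oz × 5 = 60 oz
water: 2 L × 5 = 10 L

couscous: 1375 g; diced celery: 3750 g; grated parmesan: 1250 g; diced tomatoes: 60 oz; water: 10 L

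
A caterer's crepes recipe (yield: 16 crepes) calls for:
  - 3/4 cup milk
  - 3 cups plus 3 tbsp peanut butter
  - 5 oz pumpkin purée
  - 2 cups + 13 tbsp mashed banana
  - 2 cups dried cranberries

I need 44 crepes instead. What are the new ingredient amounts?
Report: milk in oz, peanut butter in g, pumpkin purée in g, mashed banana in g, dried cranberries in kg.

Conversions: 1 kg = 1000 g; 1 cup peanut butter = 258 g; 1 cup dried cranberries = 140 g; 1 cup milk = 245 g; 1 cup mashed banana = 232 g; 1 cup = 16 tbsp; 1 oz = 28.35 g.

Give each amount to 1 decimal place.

Scaling factor: 44/16 = 11/4 = 2.75.
milk: 0.75 cup × 11/4 × 245 g/cup ÷ 28.35 g/oz ≈ 17.8 oz
peanut butter: (3 cup + 3 tbsp = 3.1875 cup) × 11/4 × 258 g/cup ≈ 2261.5 g
pumpkin purée: 5 oz × 11/4 × 28.35 g/oz ≈ 389.8 g
mashed banana: (2 cup + 13 tbsp = 2.8125 cup) × 11/4 × 232 g/cup ≈ 1794.4 g
dried cranberries: 2 cup × 11/4 × 140 g/cup ÷ 1000 g/kg ≈ 0.8 kg

milk: 17.8 oz; peanut butter: 2261.5 g; pumpkin purée: 389.8 g; mashed banana: 1794.4 g; dried cranberries: 0.8 kg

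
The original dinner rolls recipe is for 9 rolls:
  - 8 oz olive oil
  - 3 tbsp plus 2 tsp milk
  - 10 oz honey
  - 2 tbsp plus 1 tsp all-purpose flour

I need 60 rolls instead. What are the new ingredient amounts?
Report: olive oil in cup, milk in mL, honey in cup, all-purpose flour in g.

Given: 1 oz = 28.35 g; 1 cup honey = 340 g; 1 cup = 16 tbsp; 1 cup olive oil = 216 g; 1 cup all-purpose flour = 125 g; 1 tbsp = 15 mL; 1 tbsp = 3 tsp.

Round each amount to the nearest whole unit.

olive oil: 7 cup; milk: 367 mL; honey: 6 cup; all-purpose flour: 122 g

Scaling factor: 60/9 = 20/3.
olive oil: 8 oz × 20/3 × 28.35 g/oz ÷ 216 g/cup = 7 cup
milk: (3 tbsp + 2 tsp = 11/3 tbsp) × 20/3 × 15 mL/tbsp ≈ 367 mL
honey: 10 oz × 20/3 × 28.35 g/oz ÷ 340 g/cup ≈ 6 cup
all-purpose flour: (2 tbsp + 1 tsp = 7/3 tbsp) × 20/3 ÷ 16 tbsp/cup × 125 g/cup ≈ 122 g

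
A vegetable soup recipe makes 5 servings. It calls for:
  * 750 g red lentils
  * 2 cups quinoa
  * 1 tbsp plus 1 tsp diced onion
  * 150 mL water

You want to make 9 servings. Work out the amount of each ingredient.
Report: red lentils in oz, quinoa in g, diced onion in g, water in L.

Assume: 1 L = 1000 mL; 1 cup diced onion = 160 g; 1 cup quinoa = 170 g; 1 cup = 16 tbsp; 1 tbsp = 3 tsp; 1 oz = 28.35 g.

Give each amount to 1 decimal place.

Scaling factor: 9/5 = 1.8.
red lentils: 750 g × 9/5 ÷ 28.35 g/oz ≈ 47.6 oz
quinoa: 2 cup × 9/5 × 170 g/cup = 612.0 g
diced onion: (1 tbsp + 1 tsp = 4/3 tbsp) × 9/5 ÷ 16 tbsp/cup × 160 g/cup = 24.0 g
water: 150 mL × 9/5 ÷ 1000 mL/L ≈ 0.3 L

red lentils: 47.6 oz; quinoa: 612.0 g; diced onion: 24.0 g; water: 0.3 L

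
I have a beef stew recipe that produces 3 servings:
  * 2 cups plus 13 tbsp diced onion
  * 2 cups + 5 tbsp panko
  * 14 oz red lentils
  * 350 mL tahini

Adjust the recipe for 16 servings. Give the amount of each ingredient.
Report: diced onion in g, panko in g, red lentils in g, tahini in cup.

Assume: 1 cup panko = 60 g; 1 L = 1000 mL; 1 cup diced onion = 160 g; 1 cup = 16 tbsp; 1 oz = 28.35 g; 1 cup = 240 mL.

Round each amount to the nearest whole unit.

diced onion: 2400 g; panko: 740 g; red lentils: 2117 g; tahini: 8 cup

Scaling factor: 16/3.
diced onion: (2 cup + 13 tbsp = 2.8125 cup) × 16/3 × 160 g/cup = 2400 g
panko: (2 cup + 5 tbsp = 2.3125 cup) × 16/3 × 60 g/cup = 740 g
red lentils: 14 oz × 16/3 × 28.35 g/oz ≈ 2117 g
tahini: 350 mL × 16/3 ÷ 240 mL/cup ≈ 8 cup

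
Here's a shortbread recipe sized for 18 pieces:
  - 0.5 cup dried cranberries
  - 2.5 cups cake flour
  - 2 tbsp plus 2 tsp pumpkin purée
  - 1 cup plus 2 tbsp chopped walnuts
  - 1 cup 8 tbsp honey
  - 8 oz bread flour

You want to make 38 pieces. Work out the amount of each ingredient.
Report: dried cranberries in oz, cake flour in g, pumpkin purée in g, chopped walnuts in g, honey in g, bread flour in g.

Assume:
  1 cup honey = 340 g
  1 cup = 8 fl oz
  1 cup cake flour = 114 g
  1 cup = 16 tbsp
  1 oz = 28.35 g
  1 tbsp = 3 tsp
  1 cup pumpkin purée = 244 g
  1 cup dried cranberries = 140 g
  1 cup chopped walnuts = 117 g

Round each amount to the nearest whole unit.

Scaling factor: 38/18 = 19/9.
dried cranberries: 0.5 cup × 19/9 × 140 g/cup ÷ 28.35 g/oz ≈ 5 oz
cake flour: 2.5 cup × 19/9 × 114 g/cup ≈ 602 g
pumpkin purée: (2 tbsp + 2 tsp = 8/3 tbsp) × 19/9 ÷ 16 tbsp/cup × 244 g/cup ≈ 86 g
chopped walnuts: (1 cup + 2 tbsp = 1.125 cup) × 19/9 × 117 g/cup ≈ 278 g
honey: (1 cup + 8 tbsp = 1.5 cup) × 19/9 × 340 g/cup ≈ 1077 g
bread flour: 8 oz × 19/9 × 28.35 g/oz ≈ 479 g

dried cranberries: 5 oz; cake flour: 602 g; pumpkin purée: 86 g; chopped walnuts: 278 g; honey: 1077 g; bread flour: 479 g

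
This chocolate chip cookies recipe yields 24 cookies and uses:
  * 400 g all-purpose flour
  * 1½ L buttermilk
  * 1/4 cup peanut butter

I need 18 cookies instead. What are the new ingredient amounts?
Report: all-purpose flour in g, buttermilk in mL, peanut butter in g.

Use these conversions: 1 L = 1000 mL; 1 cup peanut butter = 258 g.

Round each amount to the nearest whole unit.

Scaling factor: 18/24 = 3/4 = 0.75.
all-purpose flour: 400 g × 3/4 = 300 g
buttermilk: 1.5 L × 3/4 × 1000 mL/L = 1125 mL
peanut butter: 0.25 cup × 3/4 × 258 g/cup ≈ 48 g

all-purpose flour: 300 g; buttermilk: 1125 mL; peanut butter: 48 g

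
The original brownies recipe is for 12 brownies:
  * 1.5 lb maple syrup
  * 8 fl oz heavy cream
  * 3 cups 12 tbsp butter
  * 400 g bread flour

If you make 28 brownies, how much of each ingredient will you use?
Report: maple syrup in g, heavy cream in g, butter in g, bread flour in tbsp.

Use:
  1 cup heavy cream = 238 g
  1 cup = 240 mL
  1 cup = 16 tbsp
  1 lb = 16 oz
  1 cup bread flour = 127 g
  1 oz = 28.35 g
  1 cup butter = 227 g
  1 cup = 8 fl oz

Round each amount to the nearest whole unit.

maple syrup: 1588 g; heavy cream: 555 g; butter: 1986 g; bread flour: 118 tbsp

Scaling factor: 28/12 = 7/3.
maple syrup: 1.5 lb × 7/3 × 16 oz/lb × 28.35 g/oz ≈ 1588 g
heavy cream: 8 fl oz × 7/3 ÷ 8 fl oz/cup × 238 g/cup ≈ 555 g
butter: (3 cup + 12 tbsp = 3.75 cup) × 7/3 × 227 g/cup ≈ 1986 g
bread flour: 400 g × 7/3 ÷ 127 g/cup × 16 tbsp/cup ≈ 118 tbsp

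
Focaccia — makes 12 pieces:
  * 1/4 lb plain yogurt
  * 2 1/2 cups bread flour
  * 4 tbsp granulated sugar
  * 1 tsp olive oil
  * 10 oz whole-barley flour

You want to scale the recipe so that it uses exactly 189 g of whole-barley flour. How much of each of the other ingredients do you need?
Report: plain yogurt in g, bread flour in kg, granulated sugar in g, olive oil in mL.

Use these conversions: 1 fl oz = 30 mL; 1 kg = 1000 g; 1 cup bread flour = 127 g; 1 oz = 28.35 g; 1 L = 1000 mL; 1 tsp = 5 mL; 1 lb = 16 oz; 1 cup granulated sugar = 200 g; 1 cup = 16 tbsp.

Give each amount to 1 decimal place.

The original recipe has 283.5 g of whole-barley flour, so the scaling factor is 189 ÷ 283.5 = 2/3.
plain yogurt: 0.25 lb × 2/3 × 16 oz/lb × 28.35 g/oz = 75.6 g
bread flour: 2.5 cup × 2/3 × 127 g/cup ÷ 1000 g/kg ≈ 0.2 kg
granulated sugar: 4 tbsp × 2/3 ÷ 16 tbsp/cup × 200 g/cup ≈ 33.3 g
olive oil: 1 tsp × 2/3 × 5 mL/tsp ≈ 3.3 mL

plain yogurt: 75.6 g; bread flour: 0.2 kg; granulated sugar: 33.3 g; olive oil: 3.3 mL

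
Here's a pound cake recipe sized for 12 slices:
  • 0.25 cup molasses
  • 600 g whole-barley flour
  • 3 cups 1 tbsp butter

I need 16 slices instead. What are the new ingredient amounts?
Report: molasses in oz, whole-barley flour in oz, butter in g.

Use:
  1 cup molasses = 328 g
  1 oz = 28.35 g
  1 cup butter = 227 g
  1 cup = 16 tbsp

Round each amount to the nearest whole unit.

molasses: 4 oz; whole-barley flour: 28 oz; butter: 927 g

Scaling factor: 16/12 = 4/3.
molasses: 0.25 cup × 4/3 × 328 g/cup ÷ 28.35 g/oz ≈ 4 oz
whole-barley flour: 600 g × 4/3 ÷ 28.35 g/oz ≈ 28 oz
butter: (3 cup + 1 tbsp = 3.0625 cup) × 4/3 × 227 g/cup ≈ 927 g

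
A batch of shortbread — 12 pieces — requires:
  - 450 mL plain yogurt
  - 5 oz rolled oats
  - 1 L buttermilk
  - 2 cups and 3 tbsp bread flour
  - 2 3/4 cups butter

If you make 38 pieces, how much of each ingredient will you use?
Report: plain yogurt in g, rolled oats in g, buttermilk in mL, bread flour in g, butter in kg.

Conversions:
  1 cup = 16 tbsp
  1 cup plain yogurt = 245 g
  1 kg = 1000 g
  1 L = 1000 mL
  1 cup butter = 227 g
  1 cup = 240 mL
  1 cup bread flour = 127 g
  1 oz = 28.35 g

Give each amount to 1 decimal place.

plain yogurt: 1454.7 g; rolled oats: 448.9 g; buttermilk: 3166.7 mL; bread flour: 879.7 g; butter: 2.0 kg

Scaling factor: 38/12 = 19/6.
plain yogurt: 450 mL × 19/6 ÷ 240 mL/cup × 245 g/cup ≈ 1454.7 g
rolled oats: 5 oz × 19/6 × 28.35 g/oz ≈ 448.9 g
buttermilk: 1 L × 19/6 × 1000 mL/L ≈ 3166.7 mL
bread flour: (2 cup + 3 tbsp = 2.1875 cup) × 19/6 × 127 g/cup ≈ 879.7 g
butter: 2.75 cup × 19/6 × 227 g/cup ÷ 1000 g/kg ≈ 2.0 kg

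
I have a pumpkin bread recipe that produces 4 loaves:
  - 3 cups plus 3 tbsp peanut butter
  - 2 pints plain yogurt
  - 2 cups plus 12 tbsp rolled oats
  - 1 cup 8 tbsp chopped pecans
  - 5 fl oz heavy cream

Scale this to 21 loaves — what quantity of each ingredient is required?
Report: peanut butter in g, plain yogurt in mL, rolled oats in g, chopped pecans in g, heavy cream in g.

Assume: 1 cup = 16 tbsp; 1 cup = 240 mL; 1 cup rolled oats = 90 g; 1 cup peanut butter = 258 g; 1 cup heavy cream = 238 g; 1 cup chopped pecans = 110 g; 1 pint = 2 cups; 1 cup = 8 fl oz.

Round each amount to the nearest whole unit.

peanut butter: 4317 g; plain yogurt: 5040 mL; rolled oats: 1299 g; chopped pecans: 866 g; heavy cream: 781 g

Scaling factor: 21/4 = 5.25.
peanut butter: (3 cup + 3 tbsp = 3.1875 cup) × 21/4 × 258 g/cup ≈ 4317 g
plain yogurt: 2 pint × 21/4 × 2 cup/pint × 240 mL/cup = 5040 mL
rolled oats: (2 cup + 12 tbsp = 2.75 cup) × 21/4 × 90 g/cup ≈ 1299 g
chopped pecans: (1 cup + 8 tbsp = 1.5 cup) × 21/4 × 110 g/cup ≈ 866 g
heavy cream: 5 fl oz × 21/4 ÷ 8 fl oz/cup × 238 g/cup ≈ 781 g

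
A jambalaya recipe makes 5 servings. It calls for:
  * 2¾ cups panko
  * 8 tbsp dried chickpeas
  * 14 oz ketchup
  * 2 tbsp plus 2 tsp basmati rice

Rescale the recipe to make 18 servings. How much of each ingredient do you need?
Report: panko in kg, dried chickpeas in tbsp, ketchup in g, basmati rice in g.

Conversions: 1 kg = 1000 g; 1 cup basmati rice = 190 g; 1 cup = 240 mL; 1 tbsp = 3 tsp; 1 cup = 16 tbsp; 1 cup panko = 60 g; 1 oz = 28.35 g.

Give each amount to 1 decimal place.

Scaling factor: 18/5 = 3.6.
panko: 2.75 cup × 18/5 × 60 g/cup ÷ 1000 g/kg ≈ 0.6 kg
dried chickpeas: 8 tbsp × 18/5 = 28.8 tbsp
ketchup: 14 oz × 18/5 × 28.35 g/oz ≈ 1428.8 g
basmati rice: (2 tbsp + 2 tsp = 8/3 tbsp) × 18/5 ÷ 16 tbsp/cup × 190 g/cup = 114.0 g

panko: 0.6 kg; dried chickpeas: 28.8 tbsp; ketchup: 1428.8 g; basmati rice: 114.0 g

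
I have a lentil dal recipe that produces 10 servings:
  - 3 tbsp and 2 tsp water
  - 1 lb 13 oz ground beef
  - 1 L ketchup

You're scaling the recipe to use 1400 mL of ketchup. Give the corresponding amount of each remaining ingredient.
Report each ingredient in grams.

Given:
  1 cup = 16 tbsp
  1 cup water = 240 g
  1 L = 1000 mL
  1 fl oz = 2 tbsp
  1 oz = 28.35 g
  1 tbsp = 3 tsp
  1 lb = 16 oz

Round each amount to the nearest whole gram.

water: 77 g; ground beef: 1151 g

The original recipe has 1000 mL of ketchup, so the scaling factor is 1400 ÷ 1000 = 7/5 = 1.4.
water: (3 tbsp + 2 tsp = 11/3 tbsp) × 7/5 ÷ 16 tbsp/cup × 240 g/cup = 77 g
ground beef: (1 lb + 13 oz = 1.8125 lb) × 7/5 × 16 oz/lb × 28.35 g/oz ≈ 1151 g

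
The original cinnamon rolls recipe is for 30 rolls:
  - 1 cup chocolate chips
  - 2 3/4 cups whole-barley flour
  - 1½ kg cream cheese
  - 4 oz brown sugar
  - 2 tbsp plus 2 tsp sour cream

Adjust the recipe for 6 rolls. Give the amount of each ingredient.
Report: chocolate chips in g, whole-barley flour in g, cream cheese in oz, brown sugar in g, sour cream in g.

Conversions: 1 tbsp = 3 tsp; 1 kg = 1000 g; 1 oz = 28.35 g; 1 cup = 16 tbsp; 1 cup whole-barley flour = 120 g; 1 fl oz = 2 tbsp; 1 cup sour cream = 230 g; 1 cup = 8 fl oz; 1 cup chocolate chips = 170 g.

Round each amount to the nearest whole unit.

Scaling factor: 6/30 = 1/5 = 0.2.
chocolate chips: 1 cup × 1/5 × 170 g/cup = 34 g
whole-barley flour: 2.75 cup × 1/5 × 120 g/cup = 66 g
cream cheese: 1.5 kg × 1/5 × 1000 g/kg ÷ 28.35 g/oz ≈ 11 oz
brown sugar: 4 oz × 1/5 × 28.35 g/oz ≈ 23 g
sour cream: (2 tbsp + 2 tsp = 8/3 tbsp) × 1/5 ÷ 16 tbsp/cup × 230 g/cup ≈ 8 g

chocolate chips: 34 g; whole-barley flour: 66 g; cream cheese: 11 oz; brown sugar: 23 g; sour cream: 8 g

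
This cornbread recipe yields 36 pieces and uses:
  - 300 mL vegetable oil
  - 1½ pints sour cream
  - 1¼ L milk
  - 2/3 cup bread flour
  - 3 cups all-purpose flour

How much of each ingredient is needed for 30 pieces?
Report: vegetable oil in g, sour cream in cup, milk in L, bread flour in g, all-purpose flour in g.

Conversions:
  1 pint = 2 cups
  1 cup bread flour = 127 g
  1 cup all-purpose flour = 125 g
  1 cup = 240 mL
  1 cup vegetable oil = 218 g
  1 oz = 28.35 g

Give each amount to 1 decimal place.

vegetable oil: 227.1 g; sour cream: 2.5 cup; milk: 1.0 L; bread flour: 70.6 g; all-purpose flour: 312.5 g

Scaling factor: 30/36 = 5/6.
vegetable oil: 300 mL × 5/6 ÷ 240 mL/cup × 218 g/cup ≈ 227.1 g
sour cream: 1.5 pint × 5/6 × 2 cup/pint = 2.5 cup
milk: 1.25 L × 5/6 ≈ 1.0 L
bread flour: 2/3 cup × 5/6 × 127 g/cup ≈ 70.6 g
all-purpose flour: 3 cup × 5/6 × 125 g/cup = 312.5 g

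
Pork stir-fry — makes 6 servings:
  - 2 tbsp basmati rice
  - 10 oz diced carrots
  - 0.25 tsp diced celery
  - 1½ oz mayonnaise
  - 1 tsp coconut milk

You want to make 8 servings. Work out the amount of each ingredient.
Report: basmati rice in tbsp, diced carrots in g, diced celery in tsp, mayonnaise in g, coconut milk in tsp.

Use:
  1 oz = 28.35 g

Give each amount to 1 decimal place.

Scaling factor: 8/6 = 4/3.
basmati rice: 2 tbsp × 4/3 ≈ 2.7 tbsp
diced carrots: 10 oz × 4/3 × 28.35 g/oz = 378.0 g
diced celery: 0.25 tsp × 4/3 ≈ 0.3 tsp
mayonnaise: 1.5 oz × 4/3 × 28.35 g/oz = 56.7 g
coconut milk: 1 tsp × 4/3 ≈ 1.3 tsp

basmati rice: 2.7 tbsp; diced carrots: 378.0 g; diced celery: 0.3 tsp; mayonnaise: 56.7 g; coconut milk: 1.3 tsp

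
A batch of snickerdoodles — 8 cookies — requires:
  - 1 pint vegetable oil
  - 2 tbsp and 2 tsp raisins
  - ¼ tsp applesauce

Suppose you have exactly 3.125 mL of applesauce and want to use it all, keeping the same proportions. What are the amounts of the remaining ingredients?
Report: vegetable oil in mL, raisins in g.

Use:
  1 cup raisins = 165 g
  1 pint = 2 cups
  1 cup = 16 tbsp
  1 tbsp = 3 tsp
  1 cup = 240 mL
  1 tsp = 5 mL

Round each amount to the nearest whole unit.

vegetable oil: 1200 mL; raisins: 69 g

The original recipe has 1.25 mL of applesauce, so the scaling factor is 3.125 ÷ 1.25 = 5/2 = 2.5.
vegetable oil: 1 pint × 5/2 × 2 cup/pint × 240 mL/cup = 1200 mL
raisins: (2 tbsp + 2 tsp = 8/3 tbsp) × 5/2 ÷ 16 tbsp/cup × 165 g/cup ≈ 69 g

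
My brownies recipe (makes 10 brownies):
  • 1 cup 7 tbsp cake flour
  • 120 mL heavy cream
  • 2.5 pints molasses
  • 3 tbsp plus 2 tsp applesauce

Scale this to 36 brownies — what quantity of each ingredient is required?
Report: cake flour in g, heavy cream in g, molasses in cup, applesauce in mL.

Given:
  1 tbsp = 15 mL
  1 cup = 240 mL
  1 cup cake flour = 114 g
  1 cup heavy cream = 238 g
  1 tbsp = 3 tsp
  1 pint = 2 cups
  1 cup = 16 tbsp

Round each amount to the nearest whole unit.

Scaling factor: 36/10 = 18/5 = 3.6.
cake flour: (1 cup + 7 tbsp = 1.4375 cup) × 18/5 × 114 g/cup ≈ 590 g
heavy cream: 120 mL × 18/5 ÷ 240 mL/cup × 238 g/cup ≈ 428 g
molasses: 2.5 pint × 18/5 × 2 cup/pint = 18 cup
applesauce: (3 tbsp + 2 tsp = 11/3 tbsp) × 18/5 × 15 mL/tbsp = 198 mL

cake flour: 590 g; heavy cream: 428 g; molasses: 18 cup; applesauce: 198 mL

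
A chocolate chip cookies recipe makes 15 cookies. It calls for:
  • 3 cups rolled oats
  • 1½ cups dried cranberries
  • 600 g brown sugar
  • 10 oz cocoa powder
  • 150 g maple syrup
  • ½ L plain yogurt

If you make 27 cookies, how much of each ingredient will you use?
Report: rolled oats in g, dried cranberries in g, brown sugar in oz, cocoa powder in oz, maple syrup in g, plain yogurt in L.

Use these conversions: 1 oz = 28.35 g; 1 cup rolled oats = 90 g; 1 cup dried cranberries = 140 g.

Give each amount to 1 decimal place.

Scaling factor: 27/15 = 9/5 = 1.8.
rolled oats: 3 cup × 9/5 × 90 g/cup = 486.0 g
dried cranberries: 1.5 cup × 9/5 × 140 g/cup = 378.0 g
brown sugar: 600 g × 9/5 ÷ 28.35 g/oz ≈ 38.1 oz
cocoa powder: 10 oz × 9/5 = 18.0 oz
maple syrup: 150 g × 9/5 = 270.0 g
plain yogurt: 0.5 L × 9/5 = 0.9 L

rolled oats: 486.0 g; dried cranberries: 378.0 g; brown sugar: 38.1 oz; cocoa powder: 18.0 oz; maple syrup: 270.0 g; plain yogurt: 0.9 L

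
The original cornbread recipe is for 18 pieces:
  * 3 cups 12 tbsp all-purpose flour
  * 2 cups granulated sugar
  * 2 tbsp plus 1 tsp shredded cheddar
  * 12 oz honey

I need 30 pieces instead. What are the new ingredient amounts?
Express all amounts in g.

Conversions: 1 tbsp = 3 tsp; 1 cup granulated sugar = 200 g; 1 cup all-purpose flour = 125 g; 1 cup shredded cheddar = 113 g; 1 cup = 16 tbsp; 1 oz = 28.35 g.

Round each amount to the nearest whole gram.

Scaling factor: 30/18 = 5/3.
all-purpose flour: (3 cup + 12 tbsp = 3.75 cup) × 5/3 × 125 g/cup ≈ 781 g
granulated sugar: 2 cup × 5/3 × 200 g/cup ≈ 667 g
shredded cheddar: (2 tbsp + 1 tsp = 7/3 tbsp) × 5/3 ÷ 16 tbsp/cup × 113 g/cup ≈ 27 g
honey: 12 oz × 5/3 × 28.35 g/oz = 567 g

all-purpose flour: 781 g; granulated sugar: 667 g; shredded cheddar: 27 g; honey: 567 g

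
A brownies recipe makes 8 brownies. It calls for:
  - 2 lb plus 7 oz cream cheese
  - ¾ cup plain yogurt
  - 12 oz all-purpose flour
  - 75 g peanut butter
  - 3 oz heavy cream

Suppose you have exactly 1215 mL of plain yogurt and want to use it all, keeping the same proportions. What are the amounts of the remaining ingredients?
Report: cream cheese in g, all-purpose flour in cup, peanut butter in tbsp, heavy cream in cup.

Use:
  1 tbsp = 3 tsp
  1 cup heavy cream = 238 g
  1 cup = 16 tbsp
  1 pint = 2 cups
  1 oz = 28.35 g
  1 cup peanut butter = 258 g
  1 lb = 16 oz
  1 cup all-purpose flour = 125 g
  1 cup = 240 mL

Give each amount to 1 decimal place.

The original recipe has 180 mL of plain yogurt, so the scaling factor is 1215 ÷ 180 = 27/4 = 6.75.
cream cheese: (2 lb + 7 oz = 2.4375 lb) × 27/4 × 16 oz/lb × 28.35 g/oz ≈ 7463.1 g
all-purpose flour: 12 oz × 27/4 × 28.35 g/oz ÷ 125 g/cup ≈ 18.4 cup
peanut butter: 75 g × 27/4 ÷ 258 g/cup × 16 tbsp/cup ≈ 31.4 tbsp
heavy cream: 3 oz × 27/4 × 28.35 g/oz ÷ 238 g/cup ≈ 2.4 cup

cream cheese: 7463.1 g; all-purpose flour: 18.4 cup; peanut butter: 31.4 tbsp; heavy cream: 2.4 cup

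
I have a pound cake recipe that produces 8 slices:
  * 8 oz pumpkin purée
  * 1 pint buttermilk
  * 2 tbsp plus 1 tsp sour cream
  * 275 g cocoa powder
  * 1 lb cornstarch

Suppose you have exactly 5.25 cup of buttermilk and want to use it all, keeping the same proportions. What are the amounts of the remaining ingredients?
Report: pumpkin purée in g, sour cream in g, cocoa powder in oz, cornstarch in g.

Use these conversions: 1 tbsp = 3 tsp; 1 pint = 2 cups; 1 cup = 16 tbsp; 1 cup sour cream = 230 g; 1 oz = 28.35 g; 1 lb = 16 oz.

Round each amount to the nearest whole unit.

pumpkin purée: 595 g; sour cream: 88 g; cocoa powder: 25 oz; cornstarch: 1191 g

The original recipe has 2 cup of buttermilk, so the scaling factor is 5.25 ÷ 2 = 21/8 = 2.625.
pumpkin purée: 8 oz × 21/8 × 28.35 g/oz ≈ 595 g
sour cream: (2 tbsp + 1 tsp = 7/3 tbsp) × 21/8 ÷ 16 tbsp/cup × 230 g/cup ≈ 88 g
cocoa powder: 275 g × 21/8 ÷ 28.35 g/oz ≈ 25 oz
cornstarch: 1 lb × 21/8 × 16 oz/lb × 28.35 g/oz ≈ 1191 g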